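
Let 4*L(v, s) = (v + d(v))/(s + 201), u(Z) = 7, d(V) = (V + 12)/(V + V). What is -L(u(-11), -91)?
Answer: -117/6160 ≈ -0.018993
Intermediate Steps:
d(V) = (12 + V)/(2*V) (d(V) = (12 + V)/((2*V)) = (12 + V)*(1/(2*V)) = (12 + V)/(2*V))
L(v, s) = (v + (12 + v)/(2*v))/(4*(201 + s)) (L(v, s) = ((v + (12 + v)/(2*v))/(s + 201))/4 = ((v + (12 + v)/(2*v))/(201 + s))/4 = (v + (12 + v)/(2*v))/(4*(201 + s)))
-L(u(-11), -91) = -(12 + 7 + 2*7²)/(8*7*(201 - 91)) = -(12 + 7 + 2*49)/(8*7*110) = -(12 + 7 + 98)/(8*7*110) = -117/(8*7*110) = -1*117/6160 = -117/6160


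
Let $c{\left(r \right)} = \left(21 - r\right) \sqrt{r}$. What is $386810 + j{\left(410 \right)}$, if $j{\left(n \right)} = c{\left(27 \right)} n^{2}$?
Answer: $386810 - 3025800 \sqrt{3} \approx -4.854 \cdot 10^{6}$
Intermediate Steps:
$c{\left(r \right)} = \sqrt{r} \left(21 - r\right)$
$j{\left(n \right)} = - 18 \sqrt{3} n^{2}$ ($j{\left(n \right)} = \sqrt{27} \left(21 - 27\right) n^{2} = 3 \sqrt{3} \left(21 - 27\right) n^{2} = 3 \sqrt{3} \left(-6\right) n^{2} = - 18 \sqrt{3} n^{2}$)
$386810 + j{\left(410 \right)} = 386810 - 18 \sqrt{3} \cdot 410^{2} = 386810 - 18 \sqrt{3} \cdot 168100 = 386810 - 3025800 \sqrt{3}$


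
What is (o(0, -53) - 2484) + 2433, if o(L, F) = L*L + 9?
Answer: -42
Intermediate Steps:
o(L, F) = 9 + L**2 (o(L, F) = L**2 + 9 = 9 + L**2)
(o(0, -53) - 2484) + 2433 = ((9 + 0**2) - 2484) + 2433 = ((9 + 0) - 2484) + 2433 = (9 - 2484) + 2433 = -2475 + 2433 = -42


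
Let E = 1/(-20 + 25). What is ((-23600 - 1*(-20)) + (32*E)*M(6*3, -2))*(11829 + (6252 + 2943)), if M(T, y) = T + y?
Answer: -2467965312/5 ≈ -4.9359e+8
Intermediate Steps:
E = ⅕ (E = 1/5 = ⅕ ≈ 0.20000)
((-23600 - 1*(-20)) + (32*E)*M(6*3, -2))*(11829 + (6252 + 2943)) = ((-23600 - 1*(-20)) + (32*(⅕))*(6*3 - 2))*(11829 + (6252 + 2943)) = ((-23600 + 20) + 32*(18 - 2)/5)*(11829 + 9195) = (-23580 + (32/5)*16)*21024 = (-23580 + 512/5)*21024 = -117388/5*21024 = -2467965312/5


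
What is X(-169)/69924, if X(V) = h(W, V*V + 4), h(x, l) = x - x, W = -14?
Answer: 0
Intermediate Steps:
h(x, l) = 0
X(V) = 0
X(-169)/69924 = 0/69924 = 0*(1/69924) = 0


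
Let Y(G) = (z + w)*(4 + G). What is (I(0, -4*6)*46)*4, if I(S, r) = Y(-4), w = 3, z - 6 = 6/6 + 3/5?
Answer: 0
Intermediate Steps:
z = 38/5 (z = 6 + (6/6 + 3/5) = 6 + (6*(1/6) + 3*(1/5)) = 6 + (1 + 3/5) = 6 + 8/5 = 38/5 ≈ 7.6000)
Y(G) = 212/5 + 53*G/5 (Y(G) = (38/5 + 3)*(4 + G) = 53*(4 + G)/5 = 212/5 + 53*G/5)
I(S, r) = 0 (I(S, r) = 212/5 + (53/5)*(-4) = 212/5 - 212/5 = 0)
(I(0, -4*6)*46)*4 = (0*46)*4 = 0*4 = 0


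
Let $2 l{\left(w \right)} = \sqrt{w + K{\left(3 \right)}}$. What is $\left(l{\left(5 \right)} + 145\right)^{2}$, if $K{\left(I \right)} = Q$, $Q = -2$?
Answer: $\frac{\left(290 + \sqrt{3}\right)^{2}}{4} \approx 21277.0$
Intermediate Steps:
$K{\left(I \right)} = -2$
$l{\left(w \right)} = \frac{\sqrt{-2 + w}}{2}$ ($l{\left(w \right)} = \frac{\sqrt{w - 2}}{2} = \frac{\sqrt{-2 + w}}{2}$)
$\left(l{\left(5 \right)} + 145\right)^{2} = \left(\frac{\sqrt{-2 + 5}}{2} + 145\right)^{2} = \left(\frac{\sqrt{3}}{2} + 145\right)^{2} = \left(145 + \frac{\sqrt{3}}{2}\right)^{2}$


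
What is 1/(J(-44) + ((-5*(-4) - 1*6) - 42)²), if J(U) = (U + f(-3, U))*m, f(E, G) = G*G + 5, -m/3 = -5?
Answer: 1/29239 ≈ 3.4201e-5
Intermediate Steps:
m = 15 (m = -3*(-5) = 15)
f(E, G) = 5 + G² (f(E, G) = G² + 5 = 5 + G²)
J(U) = 75 + 15*U + 15*U² (J(U) = (U + (5 + U²))*15 = (5 + U + U²)*15 = 75 + 15*U + 15*U²)
1/(J(-44) + ((-5*(-4) - 1*6) - 42)²) = 1/((75 + 15*(-44) + 15*(-44)²) + ((-5*(-4) - 1*6) - 42)²) = 1/((75 - 660 + 15*1936) + ((20 - 6) - 42)²) = 1/((75 - 660 + 29040) + (14 - 42)²) = 1/(28455 + (-28)²) = 1/(28455 + 784) = 1/29239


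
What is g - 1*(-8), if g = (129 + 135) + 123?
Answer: 395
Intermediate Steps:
g = 387 (g = 264 + 123 = 387)
g - 1*(-8) = 387 - 1*(-8) = 387 + 8 = 395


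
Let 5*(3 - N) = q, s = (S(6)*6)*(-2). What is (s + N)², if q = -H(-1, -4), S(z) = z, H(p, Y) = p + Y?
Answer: 4900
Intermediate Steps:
H(p, Y) = Y + p
q = 5 (q = -(-4 - 1) = -1*(-5) = 5)
s = -72 (s = (6*6)*(-2) = 36*(-2) = -72)
N = 2 (N = 3 - ⅕*5 = 3 - 1 = 2)
(s + N)² = (-72 + 2)² = (-70)² = 4900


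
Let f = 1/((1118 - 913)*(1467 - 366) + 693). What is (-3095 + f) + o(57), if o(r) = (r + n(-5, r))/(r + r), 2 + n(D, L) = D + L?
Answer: -6654648470/2150781 ≈ -3094.1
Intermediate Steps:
n(D, L) = -2 + D + L (n(D, L) = -2 + (D + L) = -2 + D + L)
o(r) = (-7 + 2*r)/(2*r) (o(r) = (r + (-2 - 5 + r))/(r + r) = (r + (-7 + r))/((2*r)) = (-7 + 2*r)*(1/(2*r)) = (-7 + 2*r)/(2*r))
f = 1/226398 (f = 1/(205*1101 + 693) = 1/(225705 + 693) = 1/226398 ≈ 4.4170e-6)
(-3095 + f) + o(57) = (-3095 + 1/226398) + (-7/2 + 57)/57 = -700701809/226398 + (1/57)*(107/2) = -700701809/226398 + 107/114 = -6654648470/2150781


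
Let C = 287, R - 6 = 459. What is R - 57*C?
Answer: -15894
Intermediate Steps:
R = 465 (R = 6 + 459 = 465)
R - 57*C = 465 - 57*287 = 465 - 16359 = -15894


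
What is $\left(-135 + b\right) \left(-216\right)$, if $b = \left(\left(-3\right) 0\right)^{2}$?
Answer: $29160$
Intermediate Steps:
$b = 0$ ($b = 0^{2} = 0$)
$\left(-135 + b\right) \left(-216\right) = \left(-135 + 0\right) \left(-216\right) = \left(-135\right) \left(-216\right) = 29160$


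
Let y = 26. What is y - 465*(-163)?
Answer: 75821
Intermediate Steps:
y - 465*(-163) = 26 - 465*(-163) = 26 + 75795 = 75821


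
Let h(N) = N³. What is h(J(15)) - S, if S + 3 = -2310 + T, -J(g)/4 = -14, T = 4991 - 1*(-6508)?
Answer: 166430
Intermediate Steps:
T = 11499 (T = 4991 + 6508 = 11499)
J(g) = 56 (J(g) = -4*(-14) = 56)
S = 9186 (S = -3 + (-2310 + 11499) = -3 + 9189 = 9186)
h(J(15)) - S = 56³ - 1*9186 = 175616 - 9186 = 166430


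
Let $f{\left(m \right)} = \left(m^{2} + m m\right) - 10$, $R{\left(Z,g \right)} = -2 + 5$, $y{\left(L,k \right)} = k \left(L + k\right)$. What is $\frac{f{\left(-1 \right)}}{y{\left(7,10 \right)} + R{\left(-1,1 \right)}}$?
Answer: $- \frac{8}{173} \approx -0.046243$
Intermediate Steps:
$R{\left(Z,g \right)} = 3$
$f{\left(m \right)} = -10 + 2 m^{2}$ ($f{\left(m \right)} = \left(m^{2} + m^{2}\right) - 10 = 2 m^{2} - 10 = -10 + 2 m^{2}$)
$\frac{f{\left(-1 \right)}}{y{\left(7,10 \right)} + R{\left(-1,1 \right)}} = \frac{-10 + 2 \left(-1\right)^{2}}{10 \left(7 + 10\right) + 3} = \frac{-10 + 2 \cdot 1}{10 \cdot 17 + 3} = \frac{-10 + 2}{170 + 3} = - \frac{8}{173}$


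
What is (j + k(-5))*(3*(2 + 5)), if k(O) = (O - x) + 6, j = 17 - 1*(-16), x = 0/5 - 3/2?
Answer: 1491/2 ≈ 745.50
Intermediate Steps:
x = -3/2 (x = 0*(1/5) - 3*1/2 = 0 - 3/2 = -3/2 ≈ -1.5000)
j = 33 (j = 17 + 16 = 33)
k(O) = 15/2 + O (k(O) = (O - 1*(-3/2)) + 6 = (O + 3/2) + 6 = (3/2 + O) + 6 = 15/2 + O)
(j + k(-5))*(3*(2 + 5)) = (33 + (15/2 - 5))*(3*(2 + 5)) = (33 + 5/2)*(3*7) = (71/2)*21 = 1491/2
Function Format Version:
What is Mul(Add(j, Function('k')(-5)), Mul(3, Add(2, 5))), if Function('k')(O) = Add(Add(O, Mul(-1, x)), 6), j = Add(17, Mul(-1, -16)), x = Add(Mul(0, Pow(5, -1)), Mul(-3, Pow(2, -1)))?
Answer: Rational(1491, 2) ≈ 745.50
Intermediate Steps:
x = Rational(-3, 2) (x = Add(Mul(0, Rational(1, 5)), Mul(-3, Rational(1, 2))) = Add(0, Rational(-3, 2)) = Rational(-3, 2) ≈ -1.5000)
j = 33 (j = Add(17, 16) = 33)
Function('k')(O) = Add(Rational(15, 2), O) (Function('k')(O) = Add(Add(O, Mul(-1, Rational(-3, 2))), 6) = Add(Add(O, Rational(3, 2)), 6) = Add(Add(Rational(3, 2), O), 6) = Add(Rational(15, 2), O))
Mul(Add(j, Function('k')(-5)), Mul(3, Add(2, 5))) = Mul(Add(33, Add(Rational(15, 2), -5)), Mul(3, Add(2, 5))) = Mul(Add(33, Rational(5, 2)), Mul(3, 7)) = Mul(Rational(71, 2), 21) = Rational(1491, 2)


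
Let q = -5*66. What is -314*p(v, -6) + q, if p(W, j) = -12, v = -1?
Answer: 3438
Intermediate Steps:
q = -330
-314*p(v, -6) + q = -314*(-12) - 330 = 3768 - 330 = 3438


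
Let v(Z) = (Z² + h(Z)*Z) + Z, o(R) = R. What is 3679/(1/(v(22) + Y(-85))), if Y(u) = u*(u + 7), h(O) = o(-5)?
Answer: 25848654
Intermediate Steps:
h(O) = -5
Y(u) = u*(7 + u)
v(Z) = Z² - 4*Z (v(Z) = (Z² - 5*Z) + Z = Z² - 4*Z)
3679/(1/(v(22) + Y(-85))) = 3679/(1/(22*(-4 + 22) - 85*(7 - 85))) = 3679/(1/(22*18 - 85*(-78))) = 3679/(1/(396 + 6630)) = 3679/(1/7026) = 3679*7026 = 25848654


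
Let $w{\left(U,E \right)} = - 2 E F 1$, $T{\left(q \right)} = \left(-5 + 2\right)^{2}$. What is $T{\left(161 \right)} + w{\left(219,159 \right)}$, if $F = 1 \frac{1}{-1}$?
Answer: $327$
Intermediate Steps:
$T{\left(q \right)} = 9$ ($T{\left(q \right)} = \left(-3\right)^{2} = 9$)
$F = -1$ ($F = 1 \left(-1\right) = -1$)
$w{\left(U,E \right)} = 2 E$ ($w{\left(U,E \right)} = - 2 E \left(-1\right) 1 = 2 E 1 = 2 E$)
$T{\left(161 \right)} + w{\left(219,159 \right)} = 9 + 2 \cdot 159 = 9 + 318 = 327$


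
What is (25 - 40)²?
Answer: 225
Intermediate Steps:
(25 - 40)² = (-15)² = 225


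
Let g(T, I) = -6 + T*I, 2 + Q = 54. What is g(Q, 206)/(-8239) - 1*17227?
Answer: -141943959/8239 ≈ -17228.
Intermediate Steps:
Q = 52 (Q = -2 + 54 = 52)
g(T, I) = -6 + I*T
g(Q, 206)/(-8239) - 1*17227 = (-6 + 206*52)/(-8239) - 1*17227 = (-6 + 10712)*(-1/8239) - 17227 = 10706*(-1/8239) - 17227 = -10706/8239 - 17227 = -141943959/8239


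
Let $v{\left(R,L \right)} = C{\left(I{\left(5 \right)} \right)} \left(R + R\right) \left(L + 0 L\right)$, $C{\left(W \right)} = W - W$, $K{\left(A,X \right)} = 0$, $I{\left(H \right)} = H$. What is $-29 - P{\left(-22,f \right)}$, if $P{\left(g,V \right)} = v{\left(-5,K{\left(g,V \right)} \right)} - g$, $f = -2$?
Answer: $-51$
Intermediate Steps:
$C{\left(W \right)} = 0$
$v{\left(R,L \right)} = 0$ ($v{\left(R,L \right)} = 0 \left(R + R\right) \left(L + 0 L\right) = 0 \cdot 2 R \left(L + 0\right) = 0 \cdot 2 R L = 0 \cdot 2 L R = 0$)
$P{\left(g,V \right)} = - g$ ($P{\left(g,V \right)} = 0 - g = - g$)
$-29 - P{\left(-22,f \right)} = -29 - \left(-1\right) \left(-22\right) = -29 - 22 = -51$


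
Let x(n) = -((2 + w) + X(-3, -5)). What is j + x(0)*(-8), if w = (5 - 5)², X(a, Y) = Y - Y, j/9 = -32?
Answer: -272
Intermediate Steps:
j = -288 (j = 9*(-32) = -288)
X(a, Y) = 0
w = 0 (w = 0² = 0)
x(n) = -2 (x(n) = -((2 + 0) + 0) = -(2 + 0) = -1*2 = -2)
j + x(0)*(-8) = -288 - 2*(-8) = -288 + 16 = -272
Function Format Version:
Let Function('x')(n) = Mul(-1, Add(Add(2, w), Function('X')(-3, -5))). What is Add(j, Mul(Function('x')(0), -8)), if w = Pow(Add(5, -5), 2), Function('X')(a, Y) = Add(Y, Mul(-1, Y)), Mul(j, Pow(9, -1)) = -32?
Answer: -272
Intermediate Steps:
j = -288 (j = Mul(9, -32) = -288)
Function('X')(a, Y) = 0
w = 0 (w = Pow(0, 2) = 0)
Function('x')(n) = -2 (Function('x')(n) = Mul(-1, Add(Add(2, 0), 0)) = Mul(-1, Add(2, 0)) = Mul(-1, 2) = -2)
Add(j, Mul(Function('x')(0), -8)) = Add(-288, Mul(-2, -8)) = Add(-288, 16) = -272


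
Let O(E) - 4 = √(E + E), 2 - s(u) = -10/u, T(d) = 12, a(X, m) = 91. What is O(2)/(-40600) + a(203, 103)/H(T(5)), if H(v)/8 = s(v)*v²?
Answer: 459377/16564800 ≈ 0.027732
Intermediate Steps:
s(u) = 2 + 10/u (s(u) = 2 - (-10)/u = 2 + 10/u)
O(E) = 4 + √2*√E (O(E) = 4 + √(E + E) = 4 + √(2*E) = 4 + √2*√E)
H(v) = 8*v²*(2 + 10/v) (H(v) = 8*((2 + 10/v)*v²) = 8*(v²*(2 + 10/v)) = 8*v²*(2 + 10/v))
O(2)/(-40600) + a(203, 103)/H(T(5)) = (4 + √2*√2)/(-40600) + 91/((16*12*(5 + 12))) = (4 + 2)*(-1/40600) + 91/((16*12*17)) = 6*(-1/40600) + 91/3264 = -3/20300 + 91*(1/3264) = -3/20300 + 91/3264 = 459377/16564800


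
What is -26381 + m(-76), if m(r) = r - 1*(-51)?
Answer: -26406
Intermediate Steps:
m(r) = 51 + r (m(r) = r + 51 = 51 + r)
-26381 + m(-76) = -26381 + (51 - 76) = -26381 - 25 = -26406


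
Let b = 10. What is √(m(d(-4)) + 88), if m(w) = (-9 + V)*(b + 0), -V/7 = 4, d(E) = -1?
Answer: I*√282 ≈ 16.793*I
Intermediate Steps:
V = -28 (V = -7*4 = -28)
m(w) = -370 (m(w) = (-9 - 28)*(10 + 0) = -37*10 = -370)
√(m(d(-4)) + 88) = √(-370 + 88) = √(-282) = I*√282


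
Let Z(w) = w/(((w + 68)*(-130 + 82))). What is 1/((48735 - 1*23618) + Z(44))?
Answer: 1344/33757237 ≈ 3.9814e-5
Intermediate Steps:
Z(w) = w/(-3264 - 48*w) (Z(w) = w/(((68 + w)*(-48))) = w/(-3264 - 48*w))
1/((48735 - 1*23618) + Z(44)) = 1/((48735 - 1*23618) - 1*44/(3264 + 48*44)) = 1/((48735 - 23618) - 1*44/(3264 + 2112)) = 1/(25117 - 1*44/5376) = 1/(25117 - 1*44*1/5376) = 1/(25117 - 11/1344) = 1/(33757237/1344) = 1344/33757237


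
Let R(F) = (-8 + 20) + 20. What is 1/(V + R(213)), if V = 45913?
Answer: 1/45945 ≈ 2.1765e-5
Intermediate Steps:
R(F) = 32 (R(F) = 12 + 20 = 32)
1/(V + R(213)) = 1/(45913 + 32) = 1/45945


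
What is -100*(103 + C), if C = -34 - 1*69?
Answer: 0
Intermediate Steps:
C = -103 (C = -34 - 69 = -103)
-100*(103 + C) = -100*(103 - 103) = -100*0 = 0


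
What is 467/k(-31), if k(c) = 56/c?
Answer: -14477/56 ≈ -258.52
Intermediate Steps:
467/k(-31) = 467/((56/(-31))) = 467/((56*(-1/31))) = 467/(-56/31) = 467*(-31/56) = -14477/56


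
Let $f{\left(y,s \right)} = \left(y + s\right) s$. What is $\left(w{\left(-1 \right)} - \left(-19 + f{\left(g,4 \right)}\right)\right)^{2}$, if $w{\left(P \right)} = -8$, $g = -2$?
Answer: $9$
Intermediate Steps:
$f{\left(y,s \right)} = s \left(s + y\right)$ ($f{\left(y,s \right)} = \left(s + y\right) s = s \left(s + y\right)$)
$\left(w{\left(-1 \right)} - \left(-19 + f{\left(g,4 \right)}\right)\right)^{2} = \left(-8 + \left(19 - 4 \left(4 - 2\right)\right)\right)^{2} = \left(-8 + \left(19 - 4 \cdot 2\right)\right)^{2} = \left(-8 + \left(19 - 8\right)\right)^{2} = \left(-8 + 11\right)^{2} = 3^{2} = 9$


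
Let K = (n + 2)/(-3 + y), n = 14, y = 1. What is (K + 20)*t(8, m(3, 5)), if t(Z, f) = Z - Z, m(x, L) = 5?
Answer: 0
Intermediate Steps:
t(Z, f) = 0
K = -8 (K = (14 + 2)/(-3 + 1) = 16/(-2) = 16*(-½) = -8)
(K + 20)*t(8, m(3, 5)) = (-8 + 20)*0 = 12*0 = 0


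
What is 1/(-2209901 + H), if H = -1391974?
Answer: -1/3601875 ≈ -2.7763e-7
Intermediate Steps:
1/(-2209901 + H) = 1/(-2209901 - 1391974) = 1/(-3601875) = -1/3601875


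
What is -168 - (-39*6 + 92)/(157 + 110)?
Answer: -44714/267 ≈ -167.47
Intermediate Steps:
-168 - (-39*6 + 92)/(157 + 110) = -168 - (-234 + 92)/267 = -168 - (-142)/267 = -168 - 1*(-142/267) = -168 + 142/267 = -44714/267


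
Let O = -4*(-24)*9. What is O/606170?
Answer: 432/303085 ≈ 0.0014253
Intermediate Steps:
O = 864 (O = 96*9 = 864)
O/606170 = 864/606170 = 864*(1/606170) = 432/303085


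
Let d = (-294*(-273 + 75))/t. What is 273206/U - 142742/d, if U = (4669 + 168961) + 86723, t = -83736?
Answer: 86442296009978/420990801 ≈ 2.0533e+5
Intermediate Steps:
U = 260353 (U = 173630 + 86723 = 260353)
d = -1617/2326 (d = -294*(-273 + 75)/(-83736) = -294*(-198)*(-1/83736) = 58212*(-1/83736) = -1617/2326 ≈ -0.69518)
273206/U - 142742/d = 273206/260353 - 142742/(-1617/2326) = 273206*(1/260353) - 142742*(-2326/1617) = 273206/260353 + 332017892/1617 = 86442296009978/420990801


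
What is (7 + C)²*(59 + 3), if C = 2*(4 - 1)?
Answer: 10478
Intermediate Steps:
C = 6 (C = 2*3 = 6)
(7 + C)²*(59 + 3) = (7 + 6)²*(59 + 3) = 13²*62 = 169*62 = 10478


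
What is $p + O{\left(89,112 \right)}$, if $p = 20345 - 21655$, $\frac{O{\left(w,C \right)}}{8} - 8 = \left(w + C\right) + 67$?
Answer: $898$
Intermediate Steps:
$O{\left(w,C \right)} = 600 + 8 C + 8 w$ ($O{\left(w,C \right)} = 64 + 8 \left(\left(w + C\right) + 67\right) = 64 + 8 \left(\left(C + w\right) + 67\right) = 64 + 8 \left(67 + C + w\right) = 64 + \left(536 + 8 C + 8 w\right) = 600 + 8 C + 8 w$)
$p = -1310$
$p + O{\left(89,112 \right)} = -1310 + \left(600 + 8 \cdot 112 + 8 \cdot 89\right) = -1310 + \left(600 + 896 + 712\right) = -1310 + 2208 = 898$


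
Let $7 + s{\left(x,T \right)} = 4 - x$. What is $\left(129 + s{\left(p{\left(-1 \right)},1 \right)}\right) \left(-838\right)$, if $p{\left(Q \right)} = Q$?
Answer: $-106426$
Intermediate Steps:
$s{\left(x,T \right)} = -3 - x$ ($s{\left(x,T \right)} = -7 - \left(-4 + x\right) = -3 - x$)
$\left(129 + s{\left(p{\left(-1 \right)},1 \right)}\right) \left(-838\right) = \left(129 - 2\right) \left(-838\right) = 127 \left(-838\right) = -106426$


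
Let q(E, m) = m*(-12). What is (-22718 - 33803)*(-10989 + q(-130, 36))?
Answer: 645526341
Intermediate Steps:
q(E, m) = -12*m
(-22718 - 33803)*(-10989 + q(-130, 36)) = (-22718 - 33803)*(-10989 - 12*36) = -56521*(-10989 - 432) = -56521*(-11421) = 645526341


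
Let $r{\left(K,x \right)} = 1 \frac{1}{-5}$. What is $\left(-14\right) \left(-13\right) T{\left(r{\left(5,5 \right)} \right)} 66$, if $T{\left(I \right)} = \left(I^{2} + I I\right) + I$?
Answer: $- \frac{36036}{25} \approx -1441.4$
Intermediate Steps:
$r{\left(K,x \right)} = - \frac{1}{5}$ ($r{\left(K,x \right)} = 1 \left(- \frac{1}{5}\right) = - \frac{1}{5}$)
$T{\left(I \right)} = I + 2 I^{2}$ ($T{\left(I \right)} = \left(I^{2} + I^{2}\right) + I = 2 I^{2} + I = I + 2 I^{2}$)
$\left(-14\right) \left(-13\right) T{\left(r{\left(5,5 \right)} \right)} 66 = \left(-14\right) \left(-13\right) \left(- \frac{1 + 2 \left(- \frac{1}{5}\right)}{5}\right) 66 = 182 \left(- \frac{1 - \frac{2}{5}}{5}\right) 66 = 182 \left(\left(- \frac{1}{5}\right) \frac{3}{5}\right) 66 = 182 \left(- \frac{3}{25}\right) 66 = \left(- \frac{546}{25}\right) 66 = - \frac{36036}{25}$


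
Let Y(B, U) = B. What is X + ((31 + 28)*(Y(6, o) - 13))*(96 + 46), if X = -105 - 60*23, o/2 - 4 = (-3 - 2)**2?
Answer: -60131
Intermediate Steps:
o = 58 (o = 8 + 2*(-3 - 2)**2 = 8 + 2*(-5)**2 = 8 + 2*25 = 8 + 50 = 58)
X = -1485 (X = -105 - 1380 = -1485)
X + ((31 + 28)*(Y(6, o) - 13))*(96 + 46) = -1485 + ((31 + 28)*(6 - 13))*(96 + 46) = -1485 + (59*(-7))*142 = -1485 - 413*142 = -1485 - 58646 = -60131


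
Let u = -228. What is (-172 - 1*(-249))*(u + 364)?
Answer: 10472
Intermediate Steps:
(-172 - 1*(-249))*(u + 364) = (-172 - 1*(-249))*(-228 + 364) = (-172 + 249)*136 = 77*136 = 10472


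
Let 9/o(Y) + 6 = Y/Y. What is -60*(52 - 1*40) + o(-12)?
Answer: -3609/5 ≈ -721.80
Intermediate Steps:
o(Y) = -9/5 (o(Y) = 9/(-6 + Y/Y) = 9/(-6 + 1) = 9/(-5) = 9*(-⅕) = -9/5)
-60*(52 - 1*40) + o(-12) = -60*(52 - 1*40) - 9/5 = -60*(52 - 40) - 9/5 = -60*12 - 9/5 = -720 - 9/5 = -3609/5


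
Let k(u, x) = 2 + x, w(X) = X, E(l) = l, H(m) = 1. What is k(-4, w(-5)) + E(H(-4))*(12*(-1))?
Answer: -15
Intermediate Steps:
k(-4, w(-5)) + E(H(-4))*(12*(-1)) = (2 - 5) + 1*(12*(-1)) = -3 + 1*(-12) = -3 - 12 = -15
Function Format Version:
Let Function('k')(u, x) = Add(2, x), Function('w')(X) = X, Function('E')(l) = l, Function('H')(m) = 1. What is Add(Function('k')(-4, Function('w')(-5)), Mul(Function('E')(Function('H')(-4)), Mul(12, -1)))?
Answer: -15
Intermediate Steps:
Add(Function('k')(-4, Function('w')(-5)), Mul(Function('E')(Function('H')(-4)), Mul(12, -1))) = Add(Add(2, -5), Mul(1, Mul(12, -1))) = Add(-3, Mul(1, -12)) = Add(-3, -12) = -15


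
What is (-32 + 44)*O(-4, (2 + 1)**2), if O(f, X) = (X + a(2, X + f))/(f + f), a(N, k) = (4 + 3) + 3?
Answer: -57/2 ≈ -28.500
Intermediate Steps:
a(N, k) = 10 (a(N, k) = 7 + 3 = 10)
O(f, X) = (10 + X)/(2*f) (O(f, X) = (X + 10)/(f + f) = (10 + X)/((2*f)) = (10 + X)*(1/(2*f)) = (10 + X)/(2*f))
(-32 + 44)*O(-4, (2 + 1)**2) = (-32 + 44)*((1/2)*(10 + (2 + 1)**2)/(-4)) = 12*((1/2)*(-1/4)*(10 + 3**2)) = 12*((1/2)*(-1/4)*(10 + 9)) = 12*((1/2)*(-1/4)*19) = 12*(-19/8) = -57/2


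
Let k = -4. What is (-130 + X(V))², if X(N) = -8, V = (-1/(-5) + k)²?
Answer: 19044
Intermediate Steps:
V = 361/25 (V = (-1/(-5) - 4)² = (-1*(-⅕) - 4)² = (⅕ - 4)² = (-19/5)² = 361/25 ≈ 14.440)
(-130 + X(V))² = (-130 - 8)² = (-138)² = 19044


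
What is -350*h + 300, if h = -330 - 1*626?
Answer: 334900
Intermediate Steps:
h = -956 (h = -330 - 626 = -956)
-350*h + 300 = -350*(-956) + 300 = 334600 + 300 = 334900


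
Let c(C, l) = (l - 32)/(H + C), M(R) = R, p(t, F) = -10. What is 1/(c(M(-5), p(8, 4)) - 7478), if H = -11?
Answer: -8/59803 ≈ -0.00013377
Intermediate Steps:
c(C, l) = (-32 + l)/(-11 + C) (c(C, l) = (l - 32)/(-11 + C) = (-32 + l)/(-11 + C))
1/(c(M(-5), p(8, 4)) - 7478) = 1/((-32 - 10)/(-11 - 5) - 7478) = 1/(-42/(-16) - 7478) = 1/(-1/16*(-42) - 7478) = 1/(21/8 - 7478) = 1/(-59803/8) = -8/59803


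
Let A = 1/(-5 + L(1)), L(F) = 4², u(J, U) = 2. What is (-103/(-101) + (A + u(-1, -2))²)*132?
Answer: 790704/1111 ≈ 711.71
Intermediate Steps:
L(F) = 16
A = 1/11 (A = 1/(-5 + 16) = 1/11 ≈ 0.090909)
(-103/(-101) + (A + u(-1, -2))²)*132 = (-103/(-101) + (1/11 + 2)²)*132 = (-103*(-1/101) + (23/11)²)*132 = (103/101 + 529/121)*132 = (65892/12221)*132 = 790704/1111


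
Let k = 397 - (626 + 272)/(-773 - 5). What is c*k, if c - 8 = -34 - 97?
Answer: -19050486/389 ≈ -48973.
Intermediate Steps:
k = 154882/389 (k = 397 - 898/(-778) = 397 - 898*(-1)/778 = 397 - 1*(-449/389) = 397 + 449/389 = 154882/389 ≈ 398.15)
c = -123 (c = 8 + (-34 - 97) = 8 - 131 = -123)
c*k = -123*154882/389 = -19050486/389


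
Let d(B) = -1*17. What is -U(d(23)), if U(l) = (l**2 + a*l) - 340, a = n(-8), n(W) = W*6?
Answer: -765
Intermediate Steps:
d(B) = -17
n(W) = 6*W
a = -48 (a = 6*(-8) = -48)
U(l) = -340 + l**2 - 48*l (U(l) = (l**2 - 48*l) - 340 = -340 + l**2 - 48*l)
-U(d(23)) = -(-340 + (-17)**2 - 48*(-17)) = -(-340 + 289 + 816) = -1*765 = -765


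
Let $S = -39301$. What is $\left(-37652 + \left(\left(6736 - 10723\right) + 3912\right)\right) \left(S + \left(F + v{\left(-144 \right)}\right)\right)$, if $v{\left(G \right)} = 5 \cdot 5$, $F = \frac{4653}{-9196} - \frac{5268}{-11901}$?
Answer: $\frac{4914153313093799}{3316412} \approx 1.4818 \cdot 10^{9}$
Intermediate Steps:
$F = - \frac{210025}{3316412}$ ($F = 4653 \left(- \frac{1}{9196}\right) - - \frac{1756}{3967} = - \frac{423}{836} + \frac{1756}{3967} = - \frac{210025}{3316412} \approx -0.063329$)
$v{\left(G \right)} = 25$
$\left(-37652 + \left(\left(6736 - 10723\right) + 3912\right)\right) \left(S + \left(F + v{\left(-144 \right)}\right)\right) = \left(-37652 + \left(\left(6736 - 10723\right) + 3912\right)\right) \left(-39301 + \left(- \frac{210025}{3316412} + 25\right)\right) = \left(-37652 + \left(-3987 + 3912\right)\right) \left(-39301 + \frac{82700275}{3316412}\right) = \left(-37652 - 75\right) \left(- \frac{130255607737}{3316412}\right) = \left(-37727\right) \left(- \frac{130255607737}{3316412}\right) = \frac{4914153313093799}{3316412}$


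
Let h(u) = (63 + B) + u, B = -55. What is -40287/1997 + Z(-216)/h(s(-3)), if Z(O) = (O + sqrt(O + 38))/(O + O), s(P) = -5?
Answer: -239725/11982 - I*sqrt(178)/1296 ≈ -20.007 - 0.010294*I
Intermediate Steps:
Z(O) = (O + sqrt(38 + O))/(2*O) (Z(O) = (O + sqrt(38 + O))/((2*O)) = (O + sqrt(38 + O))*(1/(2*O)) = (O + sqrt(38 + O))/(2*O))
h(u) = 8 + u (h(u) = (63 - 55) + u = 8 + u)
-40287/1997 + Z(-216)/h(s(-3)) = -40287/1997 + ((1/2)*(-216 + sqrt(38 - 216))/(-216))/(8 - 5) = -40287*1/1997 + ((1/2)*(-1/216)*(-216 + sqrt(-178)))/3 = -40287/1997 + ((1/2)*(-1/216)*(-216 + I*sqrt(178)))*(1/3) = -40287/1997 + (1/2 - I*sqrt(178)/432)*(1/3) = -40287/1997 + (1/6 - I*sqrt(178)/1296) = -239725/11982 - I*sqrt(178)/1296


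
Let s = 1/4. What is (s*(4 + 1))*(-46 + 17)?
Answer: -145/4 ≈ -36.250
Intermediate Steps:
s = ¼ ≈ 0.25000
(s*(4 + 1))*(-46 + 17) = ((4 + 1)/4)*(-46 + 17) = ((¼)*5)*(-29) = (5/4)*(-29) = -145/4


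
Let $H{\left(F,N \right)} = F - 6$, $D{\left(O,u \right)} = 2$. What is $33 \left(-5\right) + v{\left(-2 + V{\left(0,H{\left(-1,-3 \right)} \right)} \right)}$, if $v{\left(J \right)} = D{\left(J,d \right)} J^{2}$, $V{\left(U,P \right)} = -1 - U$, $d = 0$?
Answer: $-147$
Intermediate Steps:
$H{\left(F,N \right)} = -6 + F$ ($H{\left(F,N \right)} = F - 6 = -6 + F$)
$v{\left(J \right)} = 2 J^{2}$
$33 \left(-5\right) + v{\left(-2 + V{\left(0,H{\left(-1,-3 \right)} \right)} \right)} = 33 \left(-5\right) + 2 \left(-2 - 1\right)^{2} = -165 + 2 \left(-2 + \left(-1 + 0\right)\right)^{2} = -165 + 2 \left(-2 - 1\right)^{2} = -165 + 2 \left(-3\right)^{2} = -165 + 2 \cdot 9 = -165 + 18 = -147$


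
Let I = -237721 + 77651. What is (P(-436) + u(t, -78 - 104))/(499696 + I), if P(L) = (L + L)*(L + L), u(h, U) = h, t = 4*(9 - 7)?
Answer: 380196/169813 ≈ 2.2389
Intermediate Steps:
t = 8 (t = 4*2 = 8)
I = -160070
P(L) = 4*L² (P(L) = (2*L)*(2*L) = 4*L²)
(P(-436) + u(t, -78 - 104))/(499696 + I) = (4*(-436)² + 8)/(499696 - 160070) = (4*190096 + 8)/339626 = (760384 + 8)*(1/339626) = 760392*(1/339626) = 380196/169813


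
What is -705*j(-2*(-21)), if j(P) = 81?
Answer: -57105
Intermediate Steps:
-705*j(-2*(-21)) = -705*81 = -57105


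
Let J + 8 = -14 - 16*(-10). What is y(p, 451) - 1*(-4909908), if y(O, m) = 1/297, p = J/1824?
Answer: 1458242677/297 ≈ 4.9099e+6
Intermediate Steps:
J = 138 (J = -8 + (-14 - 16*(-10)) = -8 + (-14 + 160) = -8 + 146 = 138)
p = 23/304 (p = 138/1824 = 138*(1/1824) = 23/304 ≈ 0.075658)
y(O, m) = 1/297
y(p, 451) - 1*(-4909908) = 1/297 - 1*(-4909908) = 1/297 + 4909908 = 1458242677/297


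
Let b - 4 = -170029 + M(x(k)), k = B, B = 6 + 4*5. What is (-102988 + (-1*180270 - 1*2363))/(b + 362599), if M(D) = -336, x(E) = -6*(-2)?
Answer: -285621/192238 ≈ -1.4858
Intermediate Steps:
B = 26 (B = 6 + 20 = 26)
k = 26
x(E) = 12
b = -170361 (b = 4 + (-170029 - 336) = 4 - 170365 = -170361)
(-102988 + (-1*180270 - 1*2363))/(b + 362599) = (-102988 + (-1*180270 - 1*2363))/(-170361 + 362599) = (-102988 + (-180270 - 2363))/192238 = (-102988 - 182633)*(1/192238) = -285621*1/192238 = -285621/192238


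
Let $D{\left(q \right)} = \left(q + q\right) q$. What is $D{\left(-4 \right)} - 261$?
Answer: $-229$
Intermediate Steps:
$D{\left(q \right)} = 2 q^{2}$ ($D{\left(q \right)} = 2 q q = 2 q^{2}$)
$D{\left(-4 \right)} - 261 = 2 \left(-4\right)^{2} - 261 = 2 \cdot 16 - 261 = 32 - 261 = -229$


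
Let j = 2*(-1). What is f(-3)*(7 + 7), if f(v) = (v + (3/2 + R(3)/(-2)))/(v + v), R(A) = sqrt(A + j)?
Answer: 14/3 ≈ 4.6667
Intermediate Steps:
j = -2
R(A) = sqrt(-2 + A) (R(A) = sqrt(A - 2) = sqrt(-2 + A))
f(v) = (1 + v)/(2*v) (f(v) = (v + (3/2 + sqrt(-2 + 3)/(-2)))/(v + v) = (v + (3*(1/2) + sqrt(1)*(-1/2)))/((2*v)) = (v + (3/2 + 1*(-1/2)))*(1/(2*v)) = (v + (3/2 - 1/2))*(1/(2*v)) = (v + 1)*(1/(2*v)) = (1 + v)*(1/(2*v)) = (1 + v)/(2*v))
f(-3)*(7 + 7) = ((1/2)*(1 - 3)/(-3))*(7 + 7) = ((1/2)*(-1/3)*(-2))*14 = (1/3)*14 = 14/3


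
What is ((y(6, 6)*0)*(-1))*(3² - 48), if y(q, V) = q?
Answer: 0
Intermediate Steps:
((y(6, 6)*0)*(-1))*(3² - 48) = ((6*0)*(-1))*(3² - 48) = (0*(-1))*(9 - 48) = 0*(-39) = 0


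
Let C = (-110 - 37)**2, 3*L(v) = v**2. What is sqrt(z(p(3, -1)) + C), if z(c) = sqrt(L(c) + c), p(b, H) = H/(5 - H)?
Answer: sqrt(777924 + 2*I*sqrt(51))/6 ≈ 147.0 + 0.0013495*I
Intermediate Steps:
L(v) = v**2/3
C = 21609 (C = (-147)**2 = 21609)
z(c) = sqrt(c + c**2/3) (z(c) = sqrt(c**2/3 + c) = sqrt(c + c**2/3))
sqrt(z(p(3, -1)) + C) = sqrt(sqrt(3)*sqrt((-1*(-1)/(-5 - 1))*(3 - 1*(-1)/(-5 - 1)))/3 + 21609) = sqrt(sqrt(3)*sqrt((-1*(-1)/(-6))*(3 - 1*(-1)/(-6)))/3 + 21609) = sqrt(sqrt(3)*sqrt((-1*(-1)*(-1/6))*(3 - 1*(-1)*(-1/6)))/3 + 21609) = sqrt(sqrt(3)*sqrt(-(3 - 1/6)/6)/3 + 21609) = sqrt(sqrt(3)*sqrt(-1/6*17/6)/3 + 21609) = sqrt(sqrt(3)*sqrt(-17/36)/3 + 21609) = sqrt(sqrt(3)*(I*sqrt(17)/6)/3 + 21609) = sqrt(I*sqrt(51)/18 + 21609) = sqrt(21609 + I*sqrt(51)/18)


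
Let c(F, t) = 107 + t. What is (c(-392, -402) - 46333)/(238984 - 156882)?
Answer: -23314/41051 ≈ -0.56793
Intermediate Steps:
(c(-392, -402) - 46333)/(238984 - 156882) = ((107 - 402) - 46333)/(238984 - 156882) = (-295 - 46333)/82102 = -46628*1/82102 = -23314/41051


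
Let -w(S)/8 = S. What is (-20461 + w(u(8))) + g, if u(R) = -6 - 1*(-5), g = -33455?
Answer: -53908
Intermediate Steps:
u(R) = -1 (u(R) = -6 + 5 = -1)
w(S) = -8*S
(-20461 + w(u(8))) + g = (-20461 - 8*(-1)) - 33455 = (-20461 + 8) - 33455 = -20453 - 33455 = -53908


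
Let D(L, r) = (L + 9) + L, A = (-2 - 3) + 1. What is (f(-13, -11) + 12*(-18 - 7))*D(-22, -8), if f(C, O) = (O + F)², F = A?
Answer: 2625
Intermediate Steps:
A = -4 (A = -5 + 1 = -4)
F = -4
f(C, O) = (-4 + O)² (f(C, O) = (O - 4)² = (-4 + O)²)
D(L, r) = 9 + 2*L (D(L, r) = (9 + L) + L = 9 + 2*L)
(f(-13, -11) + 12*(-18 - 7))*D(-22, -8) = ((-4 - 11)² + 12*(-18 - 7))*(9 + 2*(-22)) = ((-15)² + 12*(-25))*(9 - 44) = (225 - 300)*(-35) = -75*(-35) = 2625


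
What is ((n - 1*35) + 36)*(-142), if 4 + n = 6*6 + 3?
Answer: -5112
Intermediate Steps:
n = 35 (n = -4 + (6*6 + 3) = -4 + (36 + 3) = -4 + 39 = 35)
((n - 1*35) + 36)*(-142) = ((35 - 1*35) + 36)*(-142) = ((35 - 35) + 36)*(-142) = (0 + 36)*(-142) = 36*(-142) = -5112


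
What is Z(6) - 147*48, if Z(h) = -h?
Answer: -7062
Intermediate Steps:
Z(6) - 147*48 = -1*6 - 147*48 = -6 - 7056 = -7062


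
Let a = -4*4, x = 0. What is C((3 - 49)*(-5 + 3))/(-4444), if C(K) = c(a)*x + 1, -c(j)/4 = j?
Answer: -1/4444 ≈ -0.00022502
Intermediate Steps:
a = -16
c(j) = -4*j
C(K) = 1 (C(K) = -4*(-16)*0 + 1 = 64*0 + 1 = 0 + 1 = 1)
C((3 - 49)*(-5 + 3))/(-4444) = 1/(-4444) = 1*(-1/4444) = -1/4444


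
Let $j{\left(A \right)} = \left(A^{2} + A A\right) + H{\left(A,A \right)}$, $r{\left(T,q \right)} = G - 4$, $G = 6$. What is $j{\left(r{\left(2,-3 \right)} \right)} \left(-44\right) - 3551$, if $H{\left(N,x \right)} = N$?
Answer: $-3991$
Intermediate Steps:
$r{\left(T,q \right)} = 2$ ($r{\left(T,q \right)} = 6 - 4 = 2$)
$j{\left(A \right)} = A + 2 A^{2}$ ($j{\left(A \right)} = \left(A^{2} + A A\right) + A = \left(A^{2} + A^{2}\right) + A = 2 A^{2} + A = A + 2 A^{2}$)
$j{\left(r{\left(2,-3 \right)} \right)} \left(-44\right) - 3551 = 2 \left(1 + 2 \cdot 2\right) \left(-44\right) - 3551 = 2 \left(1 + 4\right) \left(-44\right) - 3551 = 2 \cdot 5 \left(-44\right) - 3551 = 10 \left(-44\right) - 3551 = -440 - 3551 = -3991$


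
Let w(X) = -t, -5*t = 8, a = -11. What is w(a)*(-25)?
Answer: -40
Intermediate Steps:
t = -8/5 (t = -⅕*8 = -8/5 ≈ -1.6000)
w(X) = 8/5 (w(X) = -1*(-8/5) = 8/5)
w(a)*(-25) = (8/5)*(-25) = -40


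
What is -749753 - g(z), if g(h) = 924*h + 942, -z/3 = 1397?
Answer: 3121789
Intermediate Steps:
z = -4191 (z = -3*1397 = -4191)
g(h) = 942 + 924*h
-749753 - g(z) = -749753 - (942 + 924*(-4191)) = -749753 - (942 - 3872484) = -749753 - 1*(-3871542) = -749753 + 3871542 = 3121789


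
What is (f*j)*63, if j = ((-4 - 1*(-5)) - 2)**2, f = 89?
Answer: 5607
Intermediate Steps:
j = 1 (j = ((-4 + 5) - 2)**2 = (1 - 2)**2 = (-1)**2 = 1)
(f*j)*63 = (89*1)*63 = 89*63 = 5607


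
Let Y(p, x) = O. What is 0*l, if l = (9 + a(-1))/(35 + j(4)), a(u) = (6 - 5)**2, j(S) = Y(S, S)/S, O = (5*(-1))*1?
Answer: 0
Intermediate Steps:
O = -5 (O = -5*1 = -5)
Y(p, x) = -5
j(S) = -5/S
a(u) = 1 (a(u) = 1**2 = 1)
l = 8/27 (l = (9 + 1)/(35 - 5/4) = 10/(35 - 5*1/4) = 10/(35 - 5/4) = 10/(135/4) = 10*(4/135) = 8/27 ≈ 0.29630)
0*l = 0*(8/27) = 0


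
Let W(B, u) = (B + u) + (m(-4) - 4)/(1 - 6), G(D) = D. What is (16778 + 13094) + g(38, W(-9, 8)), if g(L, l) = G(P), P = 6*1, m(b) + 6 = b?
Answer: 29878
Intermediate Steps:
m(b) = -6 + b
P = 6
W(B, u) = 14/5 + B + u (W(B, u) = (B + u) + ((-6 - 4) - 4)/(1 - 6) = (B + u) + (-10 - 4)/(-5) = (B + u) - 14*(-⅕) = (B + u) + 14/5 = 14/5 + B + u)
g(L, l) = 6
(16778 + 13094) + g(38, W(-9, 8)) = (16778 + 13094) + 6 = 29872 + 6 = 29878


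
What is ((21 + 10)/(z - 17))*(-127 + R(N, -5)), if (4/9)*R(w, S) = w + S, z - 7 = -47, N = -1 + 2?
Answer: 4216/57 ≈ 73.965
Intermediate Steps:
N = 1
z = -40 (z = 7 - 47 = -40)
R(w, S) = 9*S/4 + 9*w/4 (R(w, S) = 9*(w + S)/4 = 9*(S + w)/4 = 9*S/4 + 9*w/4)
((21 + 10)/(z - 17))*(-127 + R(N, -5)) = ((21 + 10)/(-40 - 17))*(-127 + ((9/4)*(-5) + (9/4)*1)) = (31/(-57))*(-127 + (-45/4 + 9/4)) = (31*(-1/57))*(-127 - 9) = -31/57*(-136) = 4216/57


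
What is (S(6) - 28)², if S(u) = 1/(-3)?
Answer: 7225/9 ≈ 802.78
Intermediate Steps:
S(u) = -⅓
(S(6) - 28)² = (-⅓ - 28)² = (-85/3)² = 7225/9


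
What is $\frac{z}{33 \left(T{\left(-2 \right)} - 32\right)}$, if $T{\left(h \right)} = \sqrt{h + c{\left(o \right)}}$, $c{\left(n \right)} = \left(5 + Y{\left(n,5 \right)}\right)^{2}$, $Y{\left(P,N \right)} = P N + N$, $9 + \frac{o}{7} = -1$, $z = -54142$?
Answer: $- \frac{78752}{171861} - \frac{2461 \sqrt{115598}}{171861} \approx -5.3269$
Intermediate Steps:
$o = -70$ ($o = -63 + 7 \left(-1\right) = -63 - 7 = -70$)
$Y{\left(P,N \right)} = N + N P$ ($Y{\left(P,N \right)} = N P + N = N + N P$)
$c{\left(n \right)} = \left(10 + 5 n\right)^{2}$ ($c{\left(n \right)} = \left(5 + 5 \left(1 + n\right)\right)^{2} = \left(5 + \left(5 + 5 n\right)\right)^{2} = \left(10 + 5 n\right)^{2}$)
$T{\left(h \right)} = \sqrt{115600 + h}$ ($T{\left(h \right)} = \sqrt{h + 25 \left(2 - 70\right)^{2}} = \sqrt{h + 25 \left(-68\right)^{2}} = \sqrt{h + 25 \cdot 4624} = \sqrt{h + 115600} = \sqrt{115600 + h}$)
$\frac{z}{33 \left(T{\left(-2 \right)} - 32\right)} = - \frac{54142}{33 \left(\sqrt{115600 - 2} - 32\right)} = - \frac{54142}{33 \left(\sqrt{115598} - 32\right)} = - \frac{54142}{33 \left(-32 + \sqrt{115598}\right)} = - \frac{54142}{-1056 + 33 \sqrt{115598}}$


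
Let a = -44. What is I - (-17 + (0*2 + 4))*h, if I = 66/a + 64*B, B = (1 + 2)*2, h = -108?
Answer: -2043/2 ≈ -1021.5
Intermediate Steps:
B = 6 (B = 3*2 = 6)
I = 765/2 (I = 66/(-44) + 64*6 = 66*(-1/44) + 384 = -3/2 + 384 = 765/2 ≈ 382.50)
I - (-17 + (0*2 + 4))*h = 765/2 - (-17 + (0*2 + 4))*(-108) = 765/2 - (-17 + (0 + 4))*(-108) = 765/2 - (-17 + 4)*(-108) = 765/2 - (-13)*(-108) = 765/2 - 1*1404 = 765/2 - 1404 = -2043/2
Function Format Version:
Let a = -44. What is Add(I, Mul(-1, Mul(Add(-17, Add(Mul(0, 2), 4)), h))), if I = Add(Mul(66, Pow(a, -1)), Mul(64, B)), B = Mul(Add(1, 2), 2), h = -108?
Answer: Rational(-2043, 2) ≈ -1021.5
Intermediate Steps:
B = 6 (B = Mul(3, 2) = 6)
I = Rational(765, 2) (I = Add(Mul(66, Pow(-44, -1)), Mul(64, 6)) = Add(Mul(66, Rational(-1, 44)), 384) = Add(Rational(-3, 2), 384) = Rational(765, 2) ≈ 382.50)
Add(I, Mul(-1, Mul(Add(-17, Add(Mul(0, 2), 4)), h))) = Add(Rational(765, 2), Mul(-1, Mul(Add(-17, Add(Mul(0, 2), 4)), -108))) = Add(Rational(765, 2), Mul(-1, Mul(Add(-17, Add(0, 4)), -108))) = Add(Rational(765, 2), Mul(-1, Mul(Add(-17, 4), -108))) = Add(Rational(765, 2), Mul(-1, Mul(-13, -108))) = Add(Rational(765, 2), Mul(-1, 1404)) = Add(Rational(765, 2), -1404) = Rational(-2043, 2)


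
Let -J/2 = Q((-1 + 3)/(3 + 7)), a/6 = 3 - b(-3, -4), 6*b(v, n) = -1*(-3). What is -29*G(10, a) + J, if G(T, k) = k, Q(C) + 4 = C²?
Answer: -10677/25 ≈ -427.08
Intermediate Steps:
b(v, n) = ½ (b(v, n) = (-1*(-3))/6 = (⅙)*3 = ½)
Q(C) = -4 + C²
a = 15 (a = 6*(3 - 1*½) = 6*(3 - ½) = 6*(5/2) = 15)
J = 198/25 (J = -2*(-4 + ((-1 + 3)/(3 + 7))²) = -2*(-4 + (2/10)²) = -2*(-4 + (2*(⅒))²) = -2*(-4 + (⅕)²) = -2*(-4 + 1/25) = -2*(-99/25) = 198/25 ≈ 7.9200)
-29*G(10, a) + J = -29*15 + 198/25 = -435 + 198/25 = -10677/25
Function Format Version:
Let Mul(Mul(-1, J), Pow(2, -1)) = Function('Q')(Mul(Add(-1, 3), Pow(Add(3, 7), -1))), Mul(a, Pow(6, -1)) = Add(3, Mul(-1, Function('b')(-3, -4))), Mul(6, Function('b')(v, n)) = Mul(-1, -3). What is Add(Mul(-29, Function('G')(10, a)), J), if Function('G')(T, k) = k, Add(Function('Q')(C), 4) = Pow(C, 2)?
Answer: Rational(-10677, 25) ≈ -427.08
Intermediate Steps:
Function('b')(v, n) = Rational(1, 2) (Function('b')(v, n) = Mul(Rational(1, 6), Mul(-1, -3)) = Mul(Rational(1, 6), 3) = Rational(1, 2))
Function('Q')(C) = Add(-4, Pow(C, 2))
a = 15 (a = Mul(6, Add(3, Mul(-1, Rational(1, 2)))) = Mul(6, Add(3, Rational(-1, 2))) = Mul(6, Rational(5, 2)) = 15)
J = Rational(198, 25) (J = Mul(-2, Add(-4, Pow(Mul(Add(-1, 3), Pow(Add(3, 7), -1)), 2))) = Mul(-2, Add(-4, Pow(Mul(2, Pow(10, -1)), 2))) = Mul(-2, Add(-4, Pow(Mul(2, Rational(1, 10)), 2))) = Mul(-2, Add(-4, Pow(Rational(1, 5), 2))) = Mul(-2, Add(-4, Rational(1, 25))) = Mul(-2, Rational(-99, 25)) = Rational(198, 25) ≈ 7.9200)
Add(Mul(-29, Function('G')(10, a)), J) = Add(Mul(-29, 15), Rational(198, 25)) = Add(-435, Rational(198, 25)) = Rational(-10677, 25)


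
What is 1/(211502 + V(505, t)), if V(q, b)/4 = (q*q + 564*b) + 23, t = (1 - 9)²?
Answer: 1/1376078 ≈ 7.2670e-7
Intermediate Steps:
t = 64 (t = (-8)² = 64)
V(q, b) = 92 + 4*q² + 2256*b (V(q, b) = 4*((q*q + 564*b) + 23) = 4*((q² + 564*b) + 23) = 4*(23 + q² + 564*b) = 92 + 4*q² + 2256*b)
1/(211502 + V(505, t)) = 1/(211502 + (92 + 4*505² + 2256*64)) = 1/(211502 + (92 + 4*255025 + 144384)) = 1/(211502 + (92 + 1020100 + 144384)) = 1/(211502 + 1164576) = 1/1376078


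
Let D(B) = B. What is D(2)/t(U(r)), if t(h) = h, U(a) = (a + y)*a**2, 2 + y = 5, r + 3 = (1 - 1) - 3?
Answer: -1/54 ≈ -0.018519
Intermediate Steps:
r = -6 (r = -3 + ((1 - 1) - 3) = -3 + (0 - 3) = -3 - 3 = -6)
y = 3 (y = -2 + 5 = 3)
U(a) = a**2*(3 + a) (U(a) = (a + 3)*a**2 = (3 + a)*a**2 = a**2*(3 + a))
D(2)/t(U(r)) = 2/((-6)**2*(3 - 6)) = 2/(36*(-3)) = 2/(-108) = -1/108*2 = -1/54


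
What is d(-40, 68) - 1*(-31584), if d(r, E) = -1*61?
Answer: 31523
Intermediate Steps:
d(r, E) = -61
d(-40, 68) - 1*(-31584) = -61 - 1*(-31584) = -61 + 31584 = 31523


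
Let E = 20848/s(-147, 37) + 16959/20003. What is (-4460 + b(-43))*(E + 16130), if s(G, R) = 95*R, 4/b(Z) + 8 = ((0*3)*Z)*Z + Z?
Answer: -258077407187398456/3585837795 ≈ -7.1971e+7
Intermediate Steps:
b(Z) = 4/(-8 + Z) (b(Z) = 4/(-8 + (((0*3)*Z)*Z + Z)) = 4/(-8 + ((0*Z)*Z + Z)) = 4/(-8 + (0*Z + Z)) = 4/(-8 + (0 + Z)) = 4/(-8 + Z))
E = 476633429/70310545 (E = 20848/((95*37)) + 16959/20003 = 20848/3515 + 16959*(1/20003) = 20848*(1/3515) + 16959/20003 = 20848/3515 + 16959/20003 = 476633429/70310545 ≈ 6.7790)
(-4460 + b(-43))*(E + 16130) = (-4460 + 4/(-8 - 43))*(476633429/70310545 + 16130) = (-4460 + 4/(-51))*(1134585724279/70310545) = (-4460 + 4*(-1/51))*(1134585724279/70310545) = (-4460 - 4/51)*(1134585724279/70310545) = -227464/51*1134585724279/70310545 = -258077407187398456/3585837795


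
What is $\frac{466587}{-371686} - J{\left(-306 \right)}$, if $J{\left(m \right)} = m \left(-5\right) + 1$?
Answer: $- \frac{569517853}{371686} \approx -1532.3$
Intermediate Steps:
$J{\left(m \right)} = 1 - 5 m$ ($J{\left(m \right)} = - 5 m + 1 = 1 - 5 m$)
$\frac{466587}{-371686} - J{\left(-306 \right)} = \frac{466587}{-371686} - \left(1 - -1530\right) = 466587 \left(- \frac{1}{371686}\right) - \left(1 + 1530\right) = - \frac{466587}{371686} - 1531 = - \frac{569517853}{371686}$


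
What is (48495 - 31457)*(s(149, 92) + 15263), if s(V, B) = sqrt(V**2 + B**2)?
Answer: 260050994 + 17038*sqrt(30665) ≈ 2.6303e+8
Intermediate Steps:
s(V, B) = sqrt(B**2 + V**2)
(48495 - 31457)*(s(149, 92) + 15263) = (48495 - 31457)*(sqrt(92**2 + 149**2) + 15263) = 17038*(sqrt(8464 + 22201) + 15263) = 17038*(sqrt(30665) + 15263) = 17038*(15263 + sqrt(30665)) = 260050994 + 17038*sqrt(30665)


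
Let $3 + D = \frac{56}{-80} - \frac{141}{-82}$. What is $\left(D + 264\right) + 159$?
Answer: $\frac{86309}{205} \approx 421.02$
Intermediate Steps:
$D = - \frac{406}{205}$ ($D = -3 + \left(\frac{56}{-80} - \frac{141}{-82}\right) = -3 + \left(56 \left(- \frac{1}{80}\right) - - \frac{141}{82}\right) = -3 + \left(- \frac{7}{10} + \frac{141}{82}\right) = -3 + \frac{209}{205} = - \frac{406}{205} \approx -1.9805$)
$\left(D + 264\right) + 159 = \left(- \frac{406}{205} + 264\right) + 159 = \frac{53714}{205} + 159 = \frac{86309}{205}$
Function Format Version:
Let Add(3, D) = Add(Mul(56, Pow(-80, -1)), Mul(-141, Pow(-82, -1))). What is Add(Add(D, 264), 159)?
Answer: Rational(86309, 205) ≈ 421.02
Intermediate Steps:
D = Rational(-406, 205) (D = Add(-3, Add(Mul(56, Pow(-80, -1)), Mul(-141, Pow(-82, -1)))) = Add(-3, Add(Mul(56, Rational(-1, 80)), Mul(-141, Rational(-1, 82)))) = Add(-3, Add(Rational(-7, 10), Rational(141, 82))) = Add(-3, Rational(209, 205)) = Rational(-406, 205) ≈ -1.9805)
Add(Add(D, 264), 159) = Add(Add(Rational(-406, 205), 264), 159) = Add(Rational(53714, 205), 159) = Rational(86309, 205)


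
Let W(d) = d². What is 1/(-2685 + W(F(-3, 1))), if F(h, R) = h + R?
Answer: -1/2681 ≈ -0.00037300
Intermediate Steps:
F(h, R) = R + h
1/(-2685 + W(F(-3, 1))) = 1/(-2685 + (1 - 3)²) = 1/(-2685 + (-2)²) = 1/(-2685 + 4) = 1/(-2681) = -1/2681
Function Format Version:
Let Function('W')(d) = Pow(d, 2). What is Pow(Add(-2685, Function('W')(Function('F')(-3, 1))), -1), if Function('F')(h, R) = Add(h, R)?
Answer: Rational(-1, 2681) ≈ -0.00037300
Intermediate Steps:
Function('F')(h, R) = Add(R, h)
Pow(Add(-2685, Function('W')(Function('F')(-3, 1))), -1) = Pow(Add(-2685, Pow(Add(1, -3), 2)), -1) = Pow(Add(-2685, Pow(-2, 2)), -1) = Pow(Add(-2685, 4), -1) = Pow(-2681, -1) = Rational(-1, 2681)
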